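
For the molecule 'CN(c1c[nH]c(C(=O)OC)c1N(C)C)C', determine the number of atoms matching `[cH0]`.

The query [cH0] means: aromatic carbon with no attached hydrogen (substituted or ring-fusion).
Check the 15 heavy atoms by environment: 1× n (aromatic, H1) → no; 3× c (aromatic, H0) → match; 1× c (aromatic, H1) → no; 2× N (H0) → no; 5× C (H3) → no; 1× C (H0) → no; 2× O (H0) → no.
That gives 3 matching atoms.

3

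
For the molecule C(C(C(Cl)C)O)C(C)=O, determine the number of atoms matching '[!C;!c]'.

The query [!C;!c] means: neither aliphatic nor aromatic carbon — same as [!#6].
Check the 9 heavy atoms by environment: 6× C → no; 2× O → match; 1× Cl → match.
Summing the matching environments: 2 + 1 = 3 matching atoms.

3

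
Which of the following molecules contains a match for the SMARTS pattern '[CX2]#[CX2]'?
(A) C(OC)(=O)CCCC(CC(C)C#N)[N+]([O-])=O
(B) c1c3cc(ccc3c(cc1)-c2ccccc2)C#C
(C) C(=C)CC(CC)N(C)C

B

[CX2]#[CX2] describes a carbon-carbon triple bond (an alkyne).
(A) has a nitrile (-C#N) but the triple bond is C#N, not C#C.
(B) contains an ethynyl group (-C#CH), which satisfies every atom and bond constraint.
(C) has a vinyl group (-CH=CH2) but the C=C is a double bond; both carbons are CX3, not CX2.
So the answer is (B).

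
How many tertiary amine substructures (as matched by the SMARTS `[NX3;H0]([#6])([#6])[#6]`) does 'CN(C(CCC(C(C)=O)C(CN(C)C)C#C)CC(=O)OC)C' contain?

2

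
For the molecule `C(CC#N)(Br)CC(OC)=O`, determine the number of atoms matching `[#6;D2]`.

3

The query [#6;D2] means: any carbon bonded to exactly two heavy atoms.
Check the 10 heavy atoms by environment: 3× C (D2) → match; 2× C (D3) → no; 1× Br (D1) → no; 1× N (D1) → no; 1× O (D1) → no; 1× O (D2) → no; 1× C (D1) → no.
That gives 3 matching atoms.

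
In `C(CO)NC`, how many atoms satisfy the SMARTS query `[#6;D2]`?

Check the 5 heavy atoms by environment: 2× C (D2) → match; 1× N (D2) → no; 1× C (D1) → no; 1× O (D1) → no.
That gives 2 matching atoms.

2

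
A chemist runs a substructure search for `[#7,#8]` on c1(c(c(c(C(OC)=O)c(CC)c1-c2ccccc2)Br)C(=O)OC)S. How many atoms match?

4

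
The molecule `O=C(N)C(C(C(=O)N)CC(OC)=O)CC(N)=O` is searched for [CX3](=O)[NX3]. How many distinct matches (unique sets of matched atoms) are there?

[CX3](=O)[NX3] is the SMARTS for an amide: a carbonyl carbon bonded to a trivalent nitrogen.
The molecule carries 3 separate instances of a primary amide (-C(=O)NH2) meeting every constraint; each maps to a distinct set of atoms, giving 3 matches.

3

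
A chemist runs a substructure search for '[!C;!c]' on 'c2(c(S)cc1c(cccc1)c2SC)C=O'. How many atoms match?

3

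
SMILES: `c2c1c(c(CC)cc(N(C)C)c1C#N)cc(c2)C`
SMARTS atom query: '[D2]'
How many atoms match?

The query [D2] means: atom with exactly two heavy-atom neighbours.
Check the 18 heavy atoms by environment: 6× c (aromatic, D3) → no; 4× c (aromatic, D2) → match; 4× C (D1) → no; 2× C (D2) → match; 1× N (D1) → no; 1× N (D3) → no.
Summing the matching environments: 4 + 2 = 6 matching atoms.

6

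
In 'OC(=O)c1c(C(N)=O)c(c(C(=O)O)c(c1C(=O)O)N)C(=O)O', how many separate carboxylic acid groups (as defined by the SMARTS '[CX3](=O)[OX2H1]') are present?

[CX3](=O)[OX2H1] is the SMARTS for a carboxylic acid: an sp2 carbon double-bonded to O and single-bonded to an -OH oxygen.
The molecule carries 4 separate instances of a carboxylic acid group (-C(=O)OH) meeting every constraint; each maps to a distinct set of atoms, giving 4 matches.

4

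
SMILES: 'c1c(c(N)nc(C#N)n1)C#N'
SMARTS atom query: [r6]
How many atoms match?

6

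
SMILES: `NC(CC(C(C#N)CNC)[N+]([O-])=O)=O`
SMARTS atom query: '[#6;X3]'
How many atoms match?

1

Check the 14 heavy atoms by environment: 5× C (X4) → no; 1× C (X3) → match; 2× O (X1) → no; 2× N (X3) → no; 1× C (X2) → no; 1× N (X1) → no; 1× N (charge +1, X3) → no; 1× O (charge -1, X1) → no.
That gives 1 matching atom.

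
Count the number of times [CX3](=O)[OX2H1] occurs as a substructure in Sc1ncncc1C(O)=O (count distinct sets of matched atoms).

1

[CX3](=O)[OX2H1] is the SMARTS for a carboxylic acid: an sp2 carbon double-bonded to O and single-bonded to an -OH oxygen.
Exactly one fragment in the molecule meets all constraints, giving 1 match.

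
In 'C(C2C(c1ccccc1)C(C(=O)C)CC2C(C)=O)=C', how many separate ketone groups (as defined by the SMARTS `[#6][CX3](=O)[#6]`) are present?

2

[#6][CX3](=O)[#6] is the SMARTS for a ketone: a carbonyl carbon (no H) flanked by two carbons.
The molecule carries 2 separate instances of an acetyl/ketone group (-C(=O)CH3) meeting every constraint; each maps to a distinct set of atoms, giving 2 matches.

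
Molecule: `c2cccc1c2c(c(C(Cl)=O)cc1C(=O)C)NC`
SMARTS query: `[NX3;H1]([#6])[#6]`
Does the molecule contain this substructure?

Yes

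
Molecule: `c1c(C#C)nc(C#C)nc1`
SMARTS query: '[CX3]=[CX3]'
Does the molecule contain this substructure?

The pattern [CX3]=[CX3] describes a non-aromatic C=C double bond between two sp2 carbons — an alkene.
The closest candidate here is an ethynyl group (-C#CH), but the C-C bond is a triple bond, not a double bond. No other fragment satisfies the full query, so there is no match.

No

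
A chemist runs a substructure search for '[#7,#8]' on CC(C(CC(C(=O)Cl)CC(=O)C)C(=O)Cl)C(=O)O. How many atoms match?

The query [#7,#8] means: nitrogen or oxygen (comma = OR).
Check the 18 heavy atoms by environment: 11× C → no; 5× O → match; 2× Cl → no.
That gives 5 matching atoms.

5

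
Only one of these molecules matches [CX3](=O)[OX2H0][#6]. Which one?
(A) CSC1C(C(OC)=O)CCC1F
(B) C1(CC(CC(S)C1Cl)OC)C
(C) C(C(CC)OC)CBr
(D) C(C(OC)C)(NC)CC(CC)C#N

A

[CX3](=O)[OX2H0][#6] describes a carbonyl carbon bonded to an oxygen that is itself bonded to carbon (no H on that O) (an ester).
(A) contains a methyl-ester group (-C(=O)OCH3), which satisfies every atom and bond constraint.
(B) has a methoxy ether (-OCH3) but the ether oxygen is not adjacent to a C=O carbon.
(C) has a methoxy ether (-OCH3) but the ether oxygen is not adjacent to a C=O carbon.
(D) has a methoxy ether (-OCH3) but the ether oxygen is not adjacent to a C=O carbon.
So the answer is (A).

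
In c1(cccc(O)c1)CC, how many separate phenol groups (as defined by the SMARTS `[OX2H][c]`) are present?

1

[OX2H][c] is the SMARTS for a phenol: a hydroxyl oxygen attached to an aromatic carbon.
Exactly one fragment in the molecule meets all constraints, giving 1 match.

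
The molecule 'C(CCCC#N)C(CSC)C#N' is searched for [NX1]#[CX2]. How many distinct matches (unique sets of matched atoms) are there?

[NX1]#[CX2] is the SMARTS for a nitrile: a nitrogen triple-bonded to a two-connected carbon.
The molecule carries 2 separate instances of a nitrile (-C#N) meeting every constraint; each maps to a distinct set of atoms, giving 2 matches.

2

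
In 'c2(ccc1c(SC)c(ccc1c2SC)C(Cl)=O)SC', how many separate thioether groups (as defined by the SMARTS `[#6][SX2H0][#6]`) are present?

[#6][SX2H0][#6] is the SMARTS for a thioether: an aliphatic sulfur bridging two carbons with no H on the sulfur.
The molecule carries 3 separate instances of a methylthio ether (-SCH3) meeting every constraint; each maps to a distinct set of atoms, giving 3 matches.

3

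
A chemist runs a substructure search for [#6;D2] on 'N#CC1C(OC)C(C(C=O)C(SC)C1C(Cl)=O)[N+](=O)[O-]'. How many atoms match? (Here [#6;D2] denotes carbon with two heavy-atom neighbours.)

2

Check the 20 heavy atoms by environment: 7× C (D3) → no; 2× C (D2) → match; 1× N (D1) → no; 1× S (D2) → no; 2× C (D1) → no; 3× O (D1) → no; 1× O (D2) → no; 1× Cl (D1) → no; 1× N (charge +1, D3) → no; 1× O (charge -1, D1) → no.
That gives 2 matching atoms.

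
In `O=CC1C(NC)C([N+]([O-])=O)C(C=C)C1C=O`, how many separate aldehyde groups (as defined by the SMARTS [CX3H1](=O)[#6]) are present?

2

[CX3H1](=O)[#6] is the SMARTS for an aldehyde: an sp2 carbon with one H, double-bonded to O and single-bonded to carbon.
The molecule carries 2 separate instances of an aldehyde (-CHO) meeting every constraint; each maps to a distinct set of atoms, giving 2 matches.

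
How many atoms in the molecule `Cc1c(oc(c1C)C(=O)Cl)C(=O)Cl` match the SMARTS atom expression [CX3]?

2

The query [CX3] means: C with X3: aliphatic carbon with exactly 3 total connections.
Check the 13 heavy atoms by environment: 1× o (aromatic, X2) → no; 4× c (aromatic, X3) → no; 2× C (X4) → no; 2× C (X3) → match; 2× O (X1) → no; 2× Cl (X1) → no.
That gives 2 matching atoms.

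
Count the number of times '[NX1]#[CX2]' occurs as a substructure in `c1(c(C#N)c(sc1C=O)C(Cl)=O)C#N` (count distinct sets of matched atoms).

[NX1]#[CX2] is the SMARTS for a nitrile: a nitrogen triple-bonded to a two-connected carbon.
The molecule carries 2 separate instances of a nitrile (-C#N) meeting every constraint; each maps to a distinct set of atoms, giving 2 matches.

2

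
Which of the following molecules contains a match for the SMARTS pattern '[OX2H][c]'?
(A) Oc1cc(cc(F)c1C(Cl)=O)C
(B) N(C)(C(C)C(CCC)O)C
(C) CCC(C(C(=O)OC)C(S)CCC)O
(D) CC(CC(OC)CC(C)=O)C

[OX2H][c] describes a hydroxyl oxygen attached to an aromatic carbon (a phenol).
(A) contains a hydroxyl group (-OH), which satisfies every atom and bond constraint.
(B) has a hydroxyl group (-OH) but the -OH is on an aliphatic carbon, not an aromatic c.
(C) has a hydroxyl group (-OH) but the -OH is on an aliphatic carbon, not an aromatic c.
(D) has a methoxy ether (-OCH3) but the oxygen has H0, not H1.
So the answer is (A).

A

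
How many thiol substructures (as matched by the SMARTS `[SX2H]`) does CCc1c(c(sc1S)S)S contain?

[SX2H] is the SMARTS for a thiol: an aliphatic sulfur with two connections, one being H.
The molecule carries 3 separate instances of a thiol (-SH) meeting every constraint; each maps to a distinct set of atoms, giving 3 matches.

3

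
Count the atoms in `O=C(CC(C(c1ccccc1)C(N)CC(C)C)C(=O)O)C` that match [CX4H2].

2

The query [CX4H2] means: sp3 carbon (X4) with exactly two hydrogens.
Check the 21 heavy atoms by environment: 2× C (H2, X4) → match; 4× C (H1, X4) → no; 1× N (H2, X3) → no; 3× C (H3, X4) → no; 2× C (H0, X3) → no; 2× O (H0, X1) → no; 1× O (H1, X2) → no; 1× c (aromatic, H0, X3) → no; 5× c (aromatic, H1, X3) → no.
That gives 2 matching atoms.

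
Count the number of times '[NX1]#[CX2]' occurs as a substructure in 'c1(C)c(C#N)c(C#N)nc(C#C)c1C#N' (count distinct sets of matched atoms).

3

[NX1]#[CX2] is the SMARTS for a nitrile: a nitrogen triple-bonded to a two-connected carbon.
The molecule carries 3 separate instances of a nitrile (-C#N) meeting every constraint; each maps to a distinct set of atoms, giving 3 matches.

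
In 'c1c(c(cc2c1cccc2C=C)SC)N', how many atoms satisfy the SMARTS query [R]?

10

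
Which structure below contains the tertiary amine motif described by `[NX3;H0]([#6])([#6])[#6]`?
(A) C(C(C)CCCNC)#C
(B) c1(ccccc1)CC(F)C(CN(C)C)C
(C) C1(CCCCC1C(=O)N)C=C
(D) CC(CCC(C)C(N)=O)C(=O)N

B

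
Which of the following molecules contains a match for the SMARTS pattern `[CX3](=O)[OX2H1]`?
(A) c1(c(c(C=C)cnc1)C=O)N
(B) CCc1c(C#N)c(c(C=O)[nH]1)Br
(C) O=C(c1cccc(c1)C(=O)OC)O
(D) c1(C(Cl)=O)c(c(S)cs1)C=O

C

[CX3](=O)[OX2H1] describes an sp2 carbon double-bonded to O and single-bonded to an -OH oxygen (a carboxylic acid).
(A) has an aldehyde (-CHO) but there is no singly-bonded oxygen on the carbonyl carbon.
(B) has an aldehyde (-CHO) but there is no singly-bonded oxygen on the carbonyl carbon.
(C) contains a carboxylic acid group (-C(=O)OH), which satisfies every atom and bond constraint.
(D) has an aldehyde (-CHO) but there is no singly-bonded oxygen on the carbonyl carbon.
So the answer is (C).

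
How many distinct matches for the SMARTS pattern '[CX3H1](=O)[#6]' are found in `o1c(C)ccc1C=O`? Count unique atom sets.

1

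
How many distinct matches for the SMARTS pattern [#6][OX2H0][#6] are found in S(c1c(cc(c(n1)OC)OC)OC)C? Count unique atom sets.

3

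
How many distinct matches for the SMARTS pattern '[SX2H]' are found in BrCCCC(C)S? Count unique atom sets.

1

[SX2H] is the SMARTS for a thiol: an aliphatic sulfur with two connections, one being H.
Exactly one fragment in the molecule meets all constraints, giving 1 match.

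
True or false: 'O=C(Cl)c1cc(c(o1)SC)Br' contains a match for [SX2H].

False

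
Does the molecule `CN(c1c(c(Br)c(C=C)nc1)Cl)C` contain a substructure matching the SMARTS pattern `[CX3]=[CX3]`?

Yes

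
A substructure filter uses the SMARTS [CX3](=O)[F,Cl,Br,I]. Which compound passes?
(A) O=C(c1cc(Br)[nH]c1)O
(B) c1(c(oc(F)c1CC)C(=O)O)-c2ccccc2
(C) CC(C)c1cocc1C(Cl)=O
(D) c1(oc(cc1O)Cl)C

[CX3](=O)[F,Cl,Br,I] describes a carbonyl carbon bonded to a halogen (an acyl halide).
(A) has a carboxylic acid group (-C(=O)OH) but the carbonyl is bonded to -OH, not to a halogen.
(B) has a carboxylic acid group (-C(=O)OH) but the carbonyl is bonded to -OH, not to a halogen.
(C) contains an acyl chloride (-C(=O)Cl), which satisfies every atom and bond constraint.
(D) has a chloro substituent but the Cl is not on a carbonyl carbon.
So the answer is (C).

C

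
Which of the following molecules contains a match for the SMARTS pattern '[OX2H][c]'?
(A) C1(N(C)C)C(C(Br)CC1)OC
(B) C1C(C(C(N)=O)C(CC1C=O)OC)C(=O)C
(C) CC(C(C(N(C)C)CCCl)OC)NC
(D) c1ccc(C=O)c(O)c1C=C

D

[OX2H][c] describes a hydroxyl oxygen attached to an aromatic carbon (a phenol).
(A) has a methoxy ether (-OCH3) but the oxygen has H0, not H1.
(B) has a methoxy ether (-OCH3) but the oxygen has H0, not H1.
(C) has a methoxy ether (-OCH3) but the oxygen has H0, not H1.
(D) contains a hydroxyl group (-OH), which satisfies every atom and bond constraint.
So the answer is (D).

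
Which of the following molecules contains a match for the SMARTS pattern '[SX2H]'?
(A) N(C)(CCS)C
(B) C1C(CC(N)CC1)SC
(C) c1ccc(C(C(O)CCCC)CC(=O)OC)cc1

A

[SX2H] describes an aliphatic sulfur with two connections, one being H (a thiol).
(A) contains a thiol (-SH), which satisfies every atom and bond constraint.
(B) has a methylthio ether (-SCH3) but the sulfur has H0 (bonded to two carbons), not H1.
(C) has a hydroxyl group (-OH) but it is an -OH, not an -SH.
So the answer is (A).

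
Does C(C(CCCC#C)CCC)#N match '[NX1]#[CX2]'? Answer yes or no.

The pattern [NX1]#[CX2] describes a nitrogen triple-bonded to a two-connected carbon — a nitrile.
The molecule carries a nitrile (-C#N), whose atoms satisfy every constraint of the query, so the pattern matches.

Yes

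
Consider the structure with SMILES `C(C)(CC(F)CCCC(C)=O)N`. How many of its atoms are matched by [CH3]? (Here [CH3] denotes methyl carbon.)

2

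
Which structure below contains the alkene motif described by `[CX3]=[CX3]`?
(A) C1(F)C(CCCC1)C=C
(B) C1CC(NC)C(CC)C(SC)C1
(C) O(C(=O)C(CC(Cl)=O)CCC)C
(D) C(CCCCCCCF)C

A

[CX3]=[CX3] describes a non-aromatic C=C double bond between two sp2 carbons (an alkene).
(A) contains a vinyl group (-CH=CH2), which satisfies every atom and bond constraint.
(B) has an ethyl group (-CH2CH3) but its C-C bond is a single bond between CX4 carbons, not CX3=CX3.
(C) has an ethyl group (-CH2CH3) but its C-C bond is a single bond between CX4 carbons, not CX3=CX3.
(D) has an ethyl group (-CH2CH3) but its C-C bond is a single bond between CX4 carbons, not CX3=CX3.
So the answer is (A).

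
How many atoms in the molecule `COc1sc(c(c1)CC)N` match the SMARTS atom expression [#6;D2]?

The query [#6;D2] means: any carbon bonded to exactly two heavy atoms.
Check the 10 heavy atoms by environment: 1× s (aromatic, D2) → no; 3× c (aromatic, D3) → no; 1× c (aromatic, D2) → match; 1× O (D2) → no; 2× C (D1) → no; 1× C (D2) → match; 1× N (D1) → no.
Summing the matching environments: 1 + 1 = 2 matching atoms.

2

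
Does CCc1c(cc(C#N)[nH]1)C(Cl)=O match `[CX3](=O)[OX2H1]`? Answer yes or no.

The pattern [CX3](=O)[OX2H1] describes an sp2 carbon double-bonded to O and single-bonded to an -OH oxygen — a carboxylic acid.
The closest candidate here is an acyl chloride (-C(=O)Cl), but the carbonyl is bonded to Cl, not to an -OH oxygen. No other fragment satisfies the full query, so there is no match.

No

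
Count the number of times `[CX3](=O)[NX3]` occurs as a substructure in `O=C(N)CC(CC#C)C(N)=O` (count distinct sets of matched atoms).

2

[CX3](=O)[NX3] is the SMARTS for an amide: a carbonyl carbon bonded to a trivalent nitrogen.
The molecule carries 2 separate instances of a primary amide (-C(=O)NH2) meeting every constraint; each maps to a distinct set of atoms, giving 2 matches.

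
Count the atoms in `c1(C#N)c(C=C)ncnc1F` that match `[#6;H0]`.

4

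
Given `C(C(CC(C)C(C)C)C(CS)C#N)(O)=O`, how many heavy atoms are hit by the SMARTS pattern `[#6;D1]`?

3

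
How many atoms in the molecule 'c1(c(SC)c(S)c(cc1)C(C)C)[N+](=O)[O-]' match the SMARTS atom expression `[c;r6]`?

The query [c;r6] means: aromatic carbon that belongs to a six-membered ring.
Check the 15 heavy atoms by environment: 6× c (aromatic, in 6-ring) → match; 2× S (acyclic) → no; 4× C (acyclic) → no; 1× N (charge +1, acyclic) → no; 1× O (charge -1, acyclic) → no; 1× O (acyclic) → no.
That gives 6 matching atoms.

6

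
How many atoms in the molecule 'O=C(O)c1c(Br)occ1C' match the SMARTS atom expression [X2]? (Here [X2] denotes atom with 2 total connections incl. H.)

2

The query [X2] means: any atom with exactly two total connections (bonds + H).
Check the 10 heavy atoms by environment: 1× o (aromatic, X2) → match; 4× c (aromatic, X3) → no; 1× C (X4) → no; 1× Br (X1) → no; 1× C (X3) → no; 1× O (X1) → no; 1× O (X2) → match.
Summing the matching environments: 1 + 1 = 2 matching atoms.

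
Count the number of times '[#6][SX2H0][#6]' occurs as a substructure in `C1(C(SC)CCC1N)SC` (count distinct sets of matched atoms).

2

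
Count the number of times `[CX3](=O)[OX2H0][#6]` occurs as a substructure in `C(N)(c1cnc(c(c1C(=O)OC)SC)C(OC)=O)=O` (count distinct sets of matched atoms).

2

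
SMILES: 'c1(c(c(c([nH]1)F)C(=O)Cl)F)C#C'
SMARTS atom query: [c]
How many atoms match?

4

The query [c] means: lowercase c matches aromatic carbon only.
Check the 12 heavy atoms by environment: 1× n (aromatic) → no; 4× c (aromatic) → match; 3× C → no; 2× F → no; 1× O → no; 1× Cl → no.
That gives 4 matching atoms.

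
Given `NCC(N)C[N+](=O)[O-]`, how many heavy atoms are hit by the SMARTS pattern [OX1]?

2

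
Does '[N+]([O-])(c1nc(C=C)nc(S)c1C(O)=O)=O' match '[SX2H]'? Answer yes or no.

Yes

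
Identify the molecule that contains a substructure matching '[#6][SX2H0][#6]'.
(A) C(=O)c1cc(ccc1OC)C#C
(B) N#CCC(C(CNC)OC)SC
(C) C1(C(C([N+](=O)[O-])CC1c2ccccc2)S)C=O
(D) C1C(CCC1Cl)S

B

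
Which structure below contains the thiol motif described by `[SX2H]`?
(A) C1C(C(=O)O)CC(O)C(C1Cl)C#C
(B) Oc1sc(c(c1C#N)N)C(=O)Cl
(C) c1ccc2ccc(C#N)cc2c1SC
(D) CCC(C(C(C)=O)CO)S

D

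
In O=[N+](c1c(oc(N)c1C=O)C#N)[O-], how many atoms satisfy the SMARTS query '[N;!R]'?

3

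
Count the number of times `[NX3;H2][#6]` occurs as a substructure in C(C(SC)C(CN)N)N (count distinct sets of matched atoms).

3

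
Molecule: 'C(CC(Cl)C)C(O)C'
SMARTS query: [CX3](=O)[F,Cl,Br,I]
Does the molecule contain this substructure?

The pattern [CX3](=O)[F,Cl,Br,I] describes a carbonyl carbon bonded to a halogen — an acyl halide.
The closest candidate here is a chloro substituent, but the Cl is not on a carbonyl carbon. No other fragment satisfies the full query, so there is no match.

No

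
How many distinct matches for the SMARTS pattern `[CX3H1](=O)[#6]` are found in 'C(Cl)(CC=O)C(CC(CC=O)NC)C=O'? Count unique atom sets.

3

[CX3H1](=O)[#6] is the SMARTS for an aldehyde: an sp2 carbon with one H, double-bonded to O and single-bonded to carbon.
The molecule carries 3 separate instances of an aldehyde (-CHO) meeting every constraint; each maps to a distinct set of atoms, giving 3 matches.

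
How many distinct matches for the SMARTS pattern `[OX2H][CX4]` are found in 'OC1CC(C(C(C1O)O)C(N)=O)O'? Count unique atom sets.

4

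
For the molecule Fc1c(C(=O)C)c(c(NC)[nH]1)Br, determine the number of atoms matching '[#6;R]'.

The query [#6;R] means: carbon that is part of a ring.
Check the 12 heavy atoms by environment: 1× n (aromatic, in 5-ring) → no; 4× c (aromatic, in 5-ring) → match; 1× N (acyclic) → no; 3× C (acyclic) → no; 1× O (acyclic) → no; 1× F (acyclic) → no; 1× Br (acyclic) → no.
That gives 4 matching atoms.

4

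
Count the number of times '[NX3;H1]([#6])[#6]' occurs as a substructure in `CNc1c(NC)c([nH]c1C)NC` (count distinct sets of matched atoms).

3

[NX3;H1]([#6])[#6] is the SMARTS for a secondary amine: a trivalent nitrogen with one H, bonded to two carbons.
The molecule carries 3 separate instances of an N-methylamino group (-NHCH3) meeting every constraint; each maps to a distinct set of atoms, giving 3 matches.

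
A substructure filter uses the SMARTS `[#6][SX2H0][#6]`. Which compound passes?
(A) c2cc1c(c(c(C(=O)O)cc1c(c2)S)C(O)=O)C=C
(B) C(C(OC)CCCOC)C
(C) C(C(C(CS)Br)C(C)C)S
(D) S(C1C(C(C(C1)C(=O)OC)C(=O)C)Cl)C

D

[#6][SX2H0][#6] describes an aliphatic sulfur bridging two carbons with no H on the sulfur (a thioether).
(A) has a thiol (-SH) but the sulfur has H1, not H0 bridging two carbons.
(B) has a methoxy ether (-OCH3) but the bridging atom is O, not S.
(C) has a thiol (-SH) but the sulfur has H1, not H0 bridging two carbons.
(D) contains a methylthio ether (-SCH3), which satisfies every atom and bond constraint.
So the answer is (D).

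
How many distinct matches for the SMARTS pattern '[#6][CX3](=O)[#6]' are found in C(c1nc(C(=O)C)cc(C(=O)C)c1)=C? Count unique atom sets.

[#6][CX3](=O)[#6] is the SMARTS for a ketone: a carbonyl carbon (no H) flanked by two carbons.
The molecule carries 2 separate instances of an acetyl/ketone group (-C(=O)CH3) meeting every constraint; each maps to a distinct set of atoms, giving 2 matches.

2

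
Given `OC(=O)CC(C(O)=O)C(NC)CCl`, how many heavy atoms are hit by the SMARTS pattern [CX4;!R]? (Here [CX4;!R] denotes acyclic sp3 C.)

5

The query [CX4;!R] means: aliphatic carbon with four total connections, not in a ring.
Check the 13 heavy atoms by environment: 5× C (X4, acyclic) → match; 2× C (X3, acyclic) → no; 2× O (X1, acyclic) → no; 2× O (X2, acyclic) → no; 1× Cl (X1, acyclic) → no; 1× N (X3, acyclic) → no.
That gives 5 matching atoms.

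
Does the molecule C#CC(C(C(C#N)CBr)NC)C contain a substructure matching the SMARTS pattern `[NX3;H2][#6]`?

No

The pattern [NX3;H2][#6] describes a trivalent nitrogen with two H attached to carbon — a primary amine.
The closest candidate here is a nitrile (-C#N), but the nitrogen is NX1 (triple-bonded), not NX3 with two H. No other fragment satisfies the full query, so there is no match.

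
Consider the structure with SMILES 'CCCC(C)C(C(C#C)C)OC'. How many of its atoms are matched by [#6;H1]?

Check the 12 heavy atoms by environment: 2× C (H2) → no; 4× C (H1) → match; 4× C (H3) → no; 1× O (H0) → no; 1× C (H0) → no.
That gives 4 matching atoms.

4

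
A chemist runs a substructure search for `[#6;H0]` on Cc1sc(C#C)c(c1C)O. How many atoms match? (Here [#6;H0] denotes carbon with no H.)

5

Check the 10 heavy atoms by environment: 1× s (aromatic, H0) → no; 4× c (aromatic, H0) → match; 1× O (H1) → no; 2× C (H3) → no; 1× C (H0) → match; 1× C (H1) → no.
Summing the matching environments: 4 + 1 = 5 matching atoms.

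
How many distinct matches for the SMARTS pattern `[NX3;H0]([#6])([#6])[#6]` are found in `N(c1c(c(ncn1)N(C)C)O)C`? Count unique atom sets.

1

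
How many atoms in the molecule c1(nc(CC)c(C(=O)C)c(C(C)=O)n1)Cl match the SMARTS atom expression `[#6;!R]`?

6

The query [#6;!R] means: carbon not in any ring.
Check the 15 heavy atoms by environment: 2× n (aromatic, in 6-ring) → no; 4× c (aromatic, in 6-ring) → no; 6× C (acyclic) → match; 1× Cl (acyclic) → no; 2× O (acyclic) → no.
That gives 6 matching atoms.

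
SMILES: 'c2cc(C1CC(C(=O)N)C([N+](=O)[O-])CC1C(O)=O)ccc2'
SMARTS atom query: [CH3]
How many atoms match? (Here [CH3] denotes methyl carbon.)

0

Check the 21 heavy atoms by environment: 2× C (H2) → no; 4× C (H1) → no; 2× C (H0) → no; 3× O (H0) → no; 1× N (H2) → no; 1× O (H1) → no; 1× N (charge +1, H0) → no; 1× O (charge -1, H0) → no; 1× c (aromatic, H0) → no; 5× c (aromatic, H1) → no.
No environment satisfies the query, so 0 matching atoms.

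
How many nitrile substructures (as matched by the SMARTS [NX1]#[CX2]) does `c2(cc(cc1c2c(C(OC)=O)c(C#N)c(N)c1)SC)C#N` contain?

2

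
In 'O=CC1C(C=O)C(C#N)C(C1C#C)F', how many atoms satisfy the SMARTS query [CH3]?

Check the 14 heavy atoms by environment: 8× C (H1) → no; 2× O (H0) → no; 1× F (H0) → no; 2× C (H0) → no; 1× N (H0) → no.
No environment satisfies the query, so 0 matching atoms.

0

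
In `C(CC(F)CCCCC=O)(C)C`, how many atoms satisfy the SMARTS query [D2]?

6

The query [D2] means: atom with exactly two heavy-atom neighbours.
Check the 12 heavy atoms by environment: 6× C (D2) → match; 2× C (D3) → no; 2× C (D1) → no; 1× O (D1) → no; 1× F (D1) → no.
That gives 6 matching atoms.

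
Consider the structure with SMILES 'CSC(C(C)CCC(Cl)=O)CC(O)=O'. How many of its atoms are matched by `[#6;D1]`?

2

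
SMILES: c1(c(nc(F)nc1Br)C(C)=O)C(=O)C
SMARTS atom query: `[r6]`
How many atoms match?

6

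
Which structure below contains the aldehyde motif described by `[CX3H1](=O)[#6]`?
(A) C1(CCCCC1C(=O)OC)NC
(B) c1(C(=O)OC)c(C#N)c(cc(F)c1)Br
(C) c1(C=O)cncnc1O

C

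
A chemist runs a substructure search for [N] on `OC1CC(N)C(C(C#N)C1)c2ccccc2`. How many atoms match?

2

The query [N] means: uppercase N matches aliphatic (non-aromatic) nitrogen only.
Check the 16 heavy atoms by environment: 7× C → no; 2× N → match; 6× c (aromatic) → no; 1× O → no.
That gives 2 matching atoms.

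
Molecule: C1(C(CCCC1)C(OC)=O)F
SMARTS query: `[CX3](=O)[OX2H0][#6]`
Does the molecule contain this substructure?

Yes

The pattern [CX3](=O)[OX2H0][#6] describes a carbonyl carbon bonded to an oxygen that is itself bonded to carbon (no H on that O) — an ester.
The molecule carries a methyl-ester group (-C(=O)OCH3), whose atoms satisfy every constraint of the query, so the pattern matches.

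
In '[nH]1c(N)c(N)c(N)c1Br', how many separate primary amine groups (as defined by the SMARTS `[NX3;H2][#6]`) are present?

3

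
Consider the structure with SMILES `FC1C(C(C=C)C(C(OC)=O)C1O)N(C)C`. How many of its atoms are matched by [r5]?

5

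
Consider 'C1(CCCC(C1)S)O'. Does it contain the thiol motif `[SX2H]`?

The pattern [SX2H] describes an aliphatic sulfur with two connections, one being H — a thiol.
The molecule carries a thiol (-SH), whose atoms satisfy every constraint of the query, so the pattern matches.

Yes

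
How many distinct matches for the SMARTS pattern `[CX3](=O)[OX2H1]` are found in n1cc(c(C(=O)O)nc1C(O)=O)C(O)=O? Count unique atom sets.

[CX3](=O)[OX2H1] is the SMARTS for a carboxylic acid: an sp2 carbon double-bonded to O and single-bonded to an -OH oxygen.
The molecule carries 3 separate instances of a carboxylic acid group (-C(=O)OH) meeting every constraint; each maps to a distinct set of atoms, giving 3 matches.

3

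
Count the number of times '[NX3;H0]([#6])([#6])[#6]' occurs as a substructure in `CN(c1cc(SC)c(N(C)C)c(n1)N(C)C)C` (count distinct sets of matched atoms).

3

[NX3;H0]([#6])([#6])[#6] is the SMARTS for a tertiary amine: a trivalent nitrogen with no H, bonded to three carbons.
The molecule carries 3 separate instances of a dimethylamino group (-N(CH3)2) meeting every constraint; each maps to a distinct set of atoms, giving 3 matches.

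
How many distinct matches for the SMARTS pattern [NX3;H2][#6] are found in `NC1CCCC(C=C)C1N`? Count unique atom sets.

2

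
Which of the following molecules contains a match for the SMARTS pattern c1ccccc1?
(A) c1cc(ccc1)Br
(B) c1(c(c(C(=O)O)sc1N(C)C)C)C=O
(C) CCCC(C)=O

c1ccccc1 describes six aromatic carbons in a ring (a benzene ring).
(A) contains the required atom environment, so the pattern matches.
(B) has a methyl group (-CH3) but no six-membered all-carbon aromatic ring is present.
(C) has a methyl group (-CH3) but no six-membered all-carbon aromatic ring is present.
So the answer is (A).

A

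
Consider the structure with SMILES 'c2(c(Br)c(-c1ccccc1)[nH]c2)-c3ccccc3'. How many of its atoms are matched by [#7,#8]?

1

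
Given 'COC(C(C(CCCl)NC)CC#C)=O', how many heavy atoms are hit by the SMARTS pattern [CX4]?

The query [CX4] means: C with X4: aliphatic carbon with exactly 4 total connections (bonds + H).
Check the 14 heavy atoms by environment: 7× C (X4) → match; 2× C (X2) → no; 1× C (X3) → no; 1× O (X1) → no; 1× O (X2) → no; 1× N (X3) → no; 1× Cl (X1) → no.
That gives 7 matching atoms.

7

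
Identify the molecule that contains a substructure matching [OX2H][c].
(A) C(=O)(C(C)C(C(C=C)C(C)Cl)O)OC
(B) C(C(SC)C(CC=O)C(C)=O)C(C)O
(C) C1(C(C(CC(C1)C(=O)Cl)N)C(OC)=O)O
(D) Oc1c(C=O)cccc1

D

[OX2H][c] describes a hydroxyl oxygen attached to an aromatic carbon (a phenol).
(A) has a hydroxyl group (-OH) but the -OH is on an aliphatic carbon, not an aromatic c.
(B) has a hydroxyl group (-OH) but the -OH is on an aliphatic carbon, not an aromatic c.
(C) has a hydroxyl group (-OH) but the -OH is on an aliphatic carbon, not an aromatic c.
(D) contains a hydroxyl group (-OH), which satisfies every atom and bond constraint.
So the answer is (D).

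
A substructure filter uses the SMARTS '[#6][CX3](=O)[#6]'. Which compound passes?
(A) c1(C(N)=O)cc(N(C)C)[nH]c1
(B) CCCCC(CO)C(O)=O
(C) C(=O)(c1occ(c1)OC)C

[#6][CX3](=O)[#6] describes a carbonyl carbon (no H) flanked by two carbons (a ketone).
(A) has a primary amide (-C(=O)NH2) but one neighbour of the carbonyl carbon is N, not C.
(B) has a carboxylic acid group (-C(=O)OH) but one neighbour of the carbonyl carbon is O, not C.
(C) contains an acetyl/ketone group (-C(=O)CH3), which satisfies every atom and bond constraint.
So the answer is (C).

C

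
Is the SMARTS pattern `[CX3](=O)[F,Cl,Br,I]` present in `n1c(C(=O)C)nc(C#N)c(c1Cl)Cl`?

The pattern [CX3](=O)[F,Cl,Br,I] describes a carbonyl carbon bonded to a halogen — an acyl halide.
The closest candidate here is a chloro substituent, but the Cl is not on a carbonyl carbon. No other fragment satisfies the full query, so there is no match.

No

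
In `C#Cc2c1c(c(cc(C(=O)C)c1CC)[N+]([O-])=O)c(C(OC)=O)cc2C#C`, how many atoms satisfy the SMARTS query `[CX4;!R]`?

The query [CX4;!R] means: aliphatic carbon with four total connections, not in a ring.
Check the 26 heavy atoms by environment: 10× c (aromatic, X3, in 6-ring) → no; 4× C (X2, acyclic) → no; 4× C (X4, acyclic) → match; 1× N (charge +1, X3, acyclic) → no; 1× O (charge -1, X1, acyclic) → no; 3× O (X1, acyclic) → no; 2× C (X3, acyclic) → no; 1× O (X2, acyclic) → no.
That gives 4 matching atoms.

4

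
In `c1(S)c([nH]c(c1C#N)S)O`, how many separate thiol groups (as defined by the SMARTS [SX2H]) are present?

[SX2H] is the SMARTS for a thiol: an aliphatic sulfur with two connections, one being H.
The molecule carries 2 separate instances of a thiol (-SH) meeting every constraint; each maps to a distinct set of atoms, giving 2 matches.

2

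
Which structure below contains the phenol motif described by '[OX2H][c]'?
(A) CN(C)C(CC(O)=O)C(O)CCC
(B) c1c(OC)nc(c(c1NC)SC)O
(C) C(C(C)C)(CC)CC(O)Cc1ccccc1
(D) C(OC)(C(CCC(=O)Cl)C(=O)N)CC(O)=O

[OX2H][c] describes a hydroxyl oxygen attached to an aromatic carbon (a phenol).
(A) has a hydroxyl group (-OH) but the -OH is on an aliphatic carbon, not an aromatic c.
(B) contains a hydroxyl group (-OH), which satisfies every atom and bond constraint.
(C) has a hydroxyl group (-OH) but the -OH is on an aliphatic carbon, not an aromatic c.
(D) has a methoxy ether (-OCH3) but the oxygen has H0, not H1.
So the answer is (B).

B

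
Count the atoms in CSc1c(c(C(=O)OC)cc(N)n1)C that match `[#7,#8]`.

4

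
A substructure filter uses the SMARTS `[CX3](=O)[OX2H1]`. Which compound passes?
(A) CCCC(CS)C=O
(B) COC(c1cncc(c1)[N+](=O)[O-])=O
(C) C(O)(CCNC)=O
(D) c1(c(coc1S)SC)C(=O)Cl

C

[CX3](=O)[OX2H1] describes an sp2 carbon double-bonded to O and single-bonded to an -OH oxygen (a carboxylic acid).
(A) has an aldehyde (-CHO) but there is no singly-bonded oxygen on the carbonyl carbon.
(B) has a methyl-ester group (-C(=O)OCH3) but the singly-bonded O has no H (OX2H0, not OX2H1).
(C) contains a carboxylic acid group (-C(=O)OH), which satisfies every atom and bond constraint.
(D) has an acyl chloride (-C(=O)Cl) but the carbonyl is bonded to Cl, not to an -OH oxygen.
So the answer is (C).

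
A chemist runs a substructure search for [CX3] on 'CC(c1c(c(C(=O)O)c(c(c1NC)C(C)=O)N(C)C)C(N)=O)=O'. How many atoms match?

The query [CX3] means: C with X3: aliphatic carbon with exactly 3 total connections.
Check the 23 heavy atoms by environment: 6× c (aromatic, X3) → no; 4× C (X3) → match; 4× O (X1) → no; 5× C (X4) → no; 1× O (X2) → no; 3× N (X3) → no.
That gives 4 matching atoms.

4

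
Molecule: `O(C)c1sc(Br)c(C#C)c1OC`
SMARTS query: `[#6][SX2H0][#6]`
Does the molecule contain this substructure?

The pattern [#6][SX2H0][#6] describes an aliphatic sulfur bridging two carbons with no H on the sulfur — a thioether.
The closest candidate here is a methoxy ether (-OCH3), but the bridging atom is O, not S. No other fragment satisfies the full query, so there is no match.

No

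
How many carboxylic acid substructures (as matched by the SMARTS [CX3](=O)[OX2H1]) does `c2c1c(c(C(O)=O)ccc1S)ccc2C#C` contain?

[CX3](=O)[OX2H1] is the SMARTS for a carboxylic acid: an sp2 carbon double-bonded to O and single-bonded to an -OH oxygen.
Exactly one fragment in the molecule meets all constraints, giving 1 match.

1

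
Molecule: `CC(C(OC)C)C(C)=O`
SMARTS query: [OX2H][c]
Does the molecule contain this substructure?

No

The pattern [OX2H][c] describes a hydroxyl oxygen attached to an aromatic carbon — a phenol.
The closest candidate here is a methoxy ether (-OCH3), but the oxygen has H0, not H1. No other fragment satisfies the full query, so there is no match.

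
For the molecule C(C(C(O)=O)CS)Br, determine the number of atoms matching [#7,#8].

The query [#7,#8] means: nitrogen or oxygen (comma = OR).
Check the 8 heavy atoms by environment: 4× C → no; 1× S → no; 2× O → match; 1× Br → no.
That gives 2 matching atoms.

2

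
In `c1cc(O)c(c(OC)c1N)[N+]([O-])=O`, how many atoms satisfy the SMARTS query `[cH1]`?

2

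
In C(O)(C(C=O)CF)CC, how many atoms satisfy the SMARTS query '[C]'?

6

The query [C] means: uppercase C matches aliphatic (non-aromatic) carbon only.
Check the 9 heavy atoms by environment: 6× C → match; 2× O → no; 1× F → no.
That gives 6 matching atoms.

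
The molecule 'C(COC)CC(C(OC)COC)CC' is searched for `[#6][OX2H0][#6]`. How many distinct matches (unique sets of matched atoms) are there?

[#6][OX2H0][#6] is the SMARTS for an ether: an aliphatic oxygen bridging two carbons with no H on the oxygen.
The molecule carries 3 separate instances of a methoxy ether (-OCH3) meeting every constraint; each maps to a distinct set of atoms, giving 3 matches.

3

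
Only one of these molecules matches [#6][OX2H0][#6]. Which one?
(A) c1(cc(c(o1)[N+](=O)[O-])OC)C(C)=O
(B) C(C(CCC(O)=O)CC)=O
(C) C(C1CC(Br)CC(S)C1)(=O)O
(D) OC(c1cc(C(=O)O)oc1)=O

A

[#6][OX2H0][#6] describes an aliphatic oxygen bridging two carbons with no H on the oxygen (an ether).
(A) contains a methoxy ether (-OCH3), which satisfies every atom and bond constraint.
(B) has a carboxylic acid group (-C(=O)OH) but the -OH oxygen has H1; the =O is OX1, not OX2.
(C) has a carboxylic acid group (-C(=O)OH) but the -OH oxygen has H1; the =O is OX1, not OX2.
(D) has a carboxylic acid group (-C(=O)OH) but the -OH oxygen has H1; the =O is OX1, not OX2.
So the answer is (A).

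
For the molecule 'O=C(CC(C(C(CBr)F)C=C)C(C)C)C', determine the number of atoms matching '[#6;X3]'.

3

The query [#6;X3] means: any carbon (aromatic or not) with three total connections.
Check the 15 heavy atoms by environment: 9× C (X4) → no; 1× Br (X1) → no; 1× F (X1) → no; 3× C (X3) → match; 1× O (X1) → no.
That gives 3 matching atoms.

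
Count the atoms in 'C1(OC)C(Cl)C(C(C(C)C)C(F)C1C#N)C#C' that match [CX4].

10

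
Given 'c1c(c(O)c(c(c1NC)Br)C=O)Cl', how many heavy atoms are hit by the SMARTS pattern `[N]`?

The query [N] means: uppercase N matches aliphatic (non-aromatic) nitrogen only.
Check the 13 heavy atoms by environment: 6× c (aromatic) → no; 1× Br → no; 1× Cl → no; 2× O → no; 2× C → no; 1× N → match.
That gives 1 matching atom.

1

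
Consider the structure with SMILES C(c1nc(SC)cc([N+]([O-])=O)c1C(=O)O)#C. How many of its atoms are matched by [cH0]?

4

The query [cH0] means: aromatic carbon with no attached hydrogen (substituted or ring-fusion).
Check the 16 heavy atoms by environment: 1× n (aromatic, H0) → no; 4× c (aromatic, H0) → match; 1× c (aromatic, H1) → no; 2× C (H0) → no; 2× O (H0) → no; 1× O (H1) → no; 1× S (H0) → no; 1× C (H3) → no; 1× C (H1) → no; 1× N (charge +1, H0) → no; 1× O (charge -1, H0) → no.
That gives 4 matching atoms.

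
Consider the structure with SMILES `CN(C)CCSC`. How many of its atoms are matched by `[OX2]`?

0

Check the 7 heavy atoms by environment: 5× C (X4) → no; 1× S (X2) → no; 1× N (X3) → no.
No environment satisfies the query, so 0 matching atoms.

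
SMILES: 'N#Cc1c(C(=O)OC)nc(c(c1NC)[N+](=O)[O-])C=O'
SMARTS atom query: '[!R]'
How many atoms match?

13

Check the 19 heavy atoms by environment: 1× n (aromatic, in 6-ring) → no; 5× c (aromatic, in 6-ring) → no; 2× N (acyclic) → match; 5× C (acyclic) → match; 1× N (charge +1, acyclic) → match; 1× O (charge -1, acyclic) → match; 4× O (acyclic) → match.
Summing the matching environments: 2 + 5 + 1 + 1 + 4 = 13 matching atoms.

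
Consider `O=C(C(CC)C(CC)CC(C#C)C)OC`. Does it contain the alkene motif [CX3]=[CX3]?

No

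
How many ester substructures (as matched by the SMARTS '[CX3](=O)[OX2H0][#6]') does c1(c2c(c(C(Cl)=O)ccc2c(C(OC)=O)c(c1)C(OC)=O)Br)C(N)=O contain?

2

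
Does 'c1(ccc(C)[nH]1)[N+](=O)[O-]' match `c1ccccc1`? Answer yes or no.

The pattern c1ccccc1 describes six aromatic carbons in a ring — a benzene ring.
The closest candidate here is a methyl group (-CH3), but no six-membered all-carbon aromatic ring is present. No other fragment satisfies the full query, so there is no match.

No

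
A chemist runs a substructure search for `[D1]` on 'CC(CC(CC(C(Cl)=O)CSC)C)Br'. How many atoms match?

6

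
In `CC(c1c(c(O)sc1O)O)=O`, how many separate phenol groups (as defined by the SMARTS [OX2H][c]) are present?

3

[OX2H][c] is the SMARTS for a phenol: a hydroxyl oxygen attached to an aromatic carbon.
The molecule carries 3 separate instances of a hydroxyl group (-OH) meeting every constraint; each maps to a distinct set of atoms, giving 3 matches.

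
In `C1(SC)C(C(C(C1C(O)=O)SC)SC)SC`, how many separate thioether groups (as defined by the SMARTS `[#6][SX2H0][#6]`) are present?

[#6][SX2H0][#6] is the SMARTS for a thioether: an aliphatic sulfur bridging two carbons with no H on the sulfur.
The molecule carries 4 separate instances of a methylthio ether (-SCH3) meeting every constraint; each maps to a distinct set of atoms, giving 4 matches.

4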